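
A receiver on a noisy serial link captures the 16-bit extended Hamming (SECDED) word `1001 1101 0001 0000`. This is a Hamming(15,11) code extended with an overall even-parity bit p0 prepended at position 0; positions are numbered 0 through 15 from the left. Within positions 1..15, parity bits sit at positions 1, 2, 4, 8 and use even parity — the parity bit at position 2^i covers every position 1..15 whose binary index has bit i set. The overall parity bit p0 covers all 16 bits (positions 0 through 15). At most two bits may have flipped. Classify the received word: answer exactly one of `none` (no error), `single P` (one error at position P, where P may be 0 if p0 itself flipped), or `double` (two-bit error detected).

s1: b1⊕b3⊕b5⊕b7⊕b9⊕b11⊕b13⊕b15 = 0⊕1⊕1⊕1⊕0⊕1⊕0⊕0 = 0
s2: b2⊕b3⊕b6⊕b7⊕b10⊕b11⊕b14⊕b15 = 0⊕1⊕0⊕1⊕0⊕1⊕0⊕0 = 1
s4: b4⊕b5⊕b6⊕b7⊕b12⊕b13⊕b14⊕b15 = 1⊕1⊕0⊕1⊕0⊕0⊕0⊕0 = 1
s8: b8⊕b9⊕b10⊕b11⊕b12⊕b13⊕b14⊕b15 = 0⊕0⊕0⊕1⊕0⊕0⊕0⊕0 = 1
Syndrome (s8...s1) = 1110 → position 14.
Overall parity (XOR of all 16 bits, including p0): 1⊕0⊕0⊕1⊕1⊕1⊕0⊕1⊕0⊕0⊕0⊕1⊕0⊕0⊕0⊕0 = 0
Overall=0, syndrome position=14 → double-bit error detected (uncorrectable).

double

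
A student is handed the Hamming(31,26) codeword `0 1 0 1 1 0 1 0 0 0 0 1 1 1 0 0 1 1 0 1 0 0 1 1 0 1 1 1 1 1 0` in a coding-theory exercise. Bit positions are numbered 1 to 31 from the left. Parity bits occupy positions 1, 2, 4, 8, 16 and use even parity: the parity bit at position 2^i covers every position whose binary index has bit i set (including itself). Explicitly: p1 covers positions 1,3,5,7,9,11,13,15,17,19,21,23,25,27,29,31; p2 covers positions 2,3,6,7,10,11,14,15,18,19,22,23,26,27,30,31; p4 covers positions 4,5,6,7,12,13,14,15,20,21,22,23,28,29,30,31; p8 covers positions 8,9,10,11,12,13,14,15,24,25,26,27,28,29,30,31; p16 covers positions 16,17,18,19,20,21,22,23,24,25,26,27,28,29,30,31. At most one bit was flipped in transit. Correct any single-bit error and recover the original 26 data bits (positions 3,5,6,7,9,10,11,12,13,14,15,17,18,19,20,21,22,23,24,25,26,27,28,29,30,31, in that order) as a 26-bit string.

01010001010110100110111110

s1: b1⊕b3⊕b5⊕b7⊕b9⊕b11⊕b13⊕b15⊕b17⊕b19⊕b21⊕b23⊕b25⊕b27⊕b29⊕b31 = 0⊕0⊕1⊕1⊕0⊕0⊕1⊕0⊕1⊕0⊕0⊕1⊕0⊕1⊕1⊕0 = 1
s2: b2⊕b3⊕b6⊕b7⊕b10⊕b11⊕b14⊕b15⊕b18⊕b19⊕b22⊕b23⊕b26⊕b27⊕b30⊕b31 = 1⊕0⊕0⊕1⊕0⊕0⊕1⊕0⊕1⊕0⊕0⊕1⊕1⊕1⊕1⊕0 = 0
s4: b4⊕b5⊕b6⊕b7⊕b12⊕b13⊕b14⊕b15⊕b20⊕b21⊕b22⊕b23⊕b28⊕b29⊕b30⊕b31 = 1⊕1⊕0⊕1⊕1⊕1⊕1⊕0⊕1⊕0⊕0⊕1⊕1⊕1⊕1⊕0 = 1
s8: b8⊕b9⊕b10⊕b11⊕b12⊕b13⊕b14⊕b15⊕b24⊕b25⊕b26⊕b27⊕b28⊕b29⊕b30⊕b31 = 0⊕0⊕0⊕0⊕1⊕1⊕1⊕0⊕1⊕0⊕1⊕1⊕1⊕1⊕1⊕0 = 1
s16: b16⊕b17⊕b18⊕b19⊕b20⊕b21⊕b22⊕b23⊕b24⊕b25⊕b26⊕b27⊕b28⊕b29⊕b30⊕b31 = 0⊕1⊕1⊕0⊕1⊕0⊕0⊕1⊕1⊕0⊕1⊕1⊕1⊕1⊕1⊕0 = 0
Syndrome (s16...s1) = 01101 → position 13.
Flip bit 13: corrected codeword = 0101101000010100110100110111110
Data bits at positions 3,5,6,7,9,10,11,12,13,14,15,17,18,19,20,21,22,23,24,25,26,27,28,29,30,31: 01010001010110100110111110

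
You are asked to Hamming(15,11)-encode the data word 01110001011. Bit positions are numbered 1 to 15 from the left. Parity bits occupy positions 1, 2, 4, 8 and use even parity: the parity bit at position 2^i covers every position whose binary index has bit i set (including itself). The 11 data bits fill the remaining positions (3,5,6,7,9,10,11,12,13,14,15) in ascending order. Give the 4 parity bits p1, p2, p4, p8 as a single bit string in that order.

Place data bits at non-power-of-two positions: b3=0, b5=1, b6=1, b7=1, b9=0, b10=0, b11=0, b12=1, b13=0, b14=1, b15=1.
p1 = XOR of data positions {3,5,7,9,11,13,15} = 0⊕1⊕1⊕0⊕0⊕0⊕1 = 1
p2 = XOR of data positions {3,6,7,10,11,14,15} = 0⊕1⊕1⊕0⊕0⊕1⊕1 = 0
p4 = XOR of data positions {5,6,7,12,13,14,15} = 1⊕1⊕1⊕1⊕0⊕1⊕1 = 0
p8 = XOR of data positions {9,10,11,12,13,14,15} = 0⊕0⊕0⊕1⊕0⊕1⊕1 = 1
Parity bits p1,p2,p4,p8 = 1001

1001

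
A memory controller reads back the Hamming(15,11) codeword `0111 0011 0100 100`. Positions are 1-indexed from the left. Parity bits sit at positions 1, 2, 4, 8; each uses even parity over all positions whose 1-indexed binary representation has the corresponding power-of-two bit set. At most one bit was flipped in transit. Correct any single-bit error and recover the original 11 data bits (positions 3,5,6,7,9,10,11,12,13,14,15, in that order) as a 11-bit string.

10010100000

s1: b1⊕b3⊕b5⊕b7⊕b9⊕b11⊕b13⊕b15 = 0⊕1⊕0⊕1⊕0⊕0⊕1⊕0 = 1
s2: b2⊕b3⊕b6⊕b7⊕b10⊕b11⊕b14⊕b15 = 1⊕1⊕0⊕1⊕1⊕0⊕0⊕0 = 0
s4: b4⊕b5⊕b6⊕b7⊕b12⊕b13⊕b14⊕b15 = 1⊕0⊕0⊕1⊕0⊕1⊕0⊕0 = 1
s8: b8⊕b9⊕b10⊕b11⊕b12⊕b13⊕b14⊕b15 = 1⊕0⊕1⊕0⊕0⊕1⊕0⊕0 = 1
Syndrome (s8...s1) = 1101 → position 13.
Flip bit 13: corrected codeword = 011100110100000
Data bits at positions 3,5,6,7,9,10,11,12,13,14,15: 10010100000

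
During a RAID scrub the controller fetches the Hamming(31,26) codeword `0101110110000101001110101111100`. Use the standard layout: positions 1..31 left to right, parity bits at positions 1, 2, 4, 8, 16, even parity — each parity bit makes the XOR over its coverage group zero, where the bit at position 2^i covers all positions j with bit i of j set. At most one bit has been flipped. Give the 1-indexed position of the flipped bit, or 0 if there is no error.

s1: b1⊕b3⊕b5⊕b7⊕b9⊕b11⊕b13⊕b15⊕b17⊕b19⊕b21⊕b23⊕b25⊕b27⊕b29⊕b31 = 0⊕0⊕1⊕0⊕1⊕0⊕0⊕0⊕0⊕1⊕1⊕1⊕1⊕1⊕1⊕0 = 0
s2: b2⊕b3⊕b6⊕b7⊕b10⊕b11⊕b14⊕b15⊕b18⊕b19⊕b22⊕b23⊕b26⊕b27⊕b30⊕b31 = 1⊕0⊕1⊕0⊕0⊕0⊕1⊕0⊕0⊕1⊕0⊕1⊕1⊕1⊕0⊕0 = 1
s4: b4⊕b5⊕b6⊕b7⊕b12⊕b13⊕b14⊕b15⊕b20⊕b21⊕b22⊕b23⊕b28⊕b29⊕b30⊕b31 = 1⊕1⊕1⊕0⊕0⊕0⊕1⊕0⊕1⊕1⊕0⊕1⊕1⊕1⊕0⊕0 = 1
s8: b8⊕b9⊕b10⊕b11⊕b12⊕b13⊕b14⊕b15⊕b24⊕b25⊕b26⊕b27⊕b28⊕b29⊕b30⊕b31 = 1⊕1⊕0⊕0⊕0⊕0⊕1⊕0⊕0⊕1⊕1⊕1⊕1⊕1⊕0⊕0 = 0
s16: b16⊕b17⊕b18⊕b19⊕b20⊕b21⊕b22⊕b23⊕b24⊕b25⊕b26⊕b27⊕b28⊕b29⊕b30⊕b31 = 1⊕0⊕0⊕1⊕1⊕1⊕0⊕1⊕0⊕1⊕1⊕1⊕1⊕1⊕0⊕0 = 0
Syndrome (s16...s1) = 00110 → position 6.

6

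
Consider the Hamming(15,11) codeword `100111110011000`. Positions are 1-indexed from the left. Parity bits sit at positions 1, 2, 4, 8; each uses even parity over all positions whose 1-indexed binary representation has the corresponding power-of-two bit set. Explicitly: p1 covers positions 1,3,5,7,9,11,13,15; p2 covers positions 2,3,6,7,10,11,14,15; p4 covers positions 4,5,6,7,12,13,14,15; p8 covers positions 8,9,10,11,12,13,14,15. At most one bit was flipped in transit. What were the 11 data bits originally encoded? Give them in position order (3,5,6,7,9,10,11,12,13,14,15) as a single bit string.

s1: b1⊕b3⊕b5⊕b7⊕b9⊕b11⊕b13⊕b15 = 1⊕0⊕1⊕1⊕0⊕1⊕0⊕0 = 0
s2: b2⊕b3⊕b6⊕b7⊕b10⊕b11⊕b14⊕b15 = 0⊕0⊕1⊕1⊕0⊕1⊕0⊕0 = 1
s4: b4⊕b5⊕b6⊕b7⊕b12⊕b13⊕b14⊕b15 = 1⊕1⊕1⊕1⊕1⊕0⊕0⊕0 = 1
s8: b8⊕b9⊕b10⊕b11⊕b12⊕b13⊕b14⊕b15 = 1⊕0⊕0⊕1⊕1⊕0⊕0⊕0 = 1
Syndrome (s8...s1) = 1110 → position 14.
Flip bit 14: corrected codeword = 100111110011010
Data bits at positions 3,5,6,7,9,10,11,12,13,14,15: 01110011010

01110011010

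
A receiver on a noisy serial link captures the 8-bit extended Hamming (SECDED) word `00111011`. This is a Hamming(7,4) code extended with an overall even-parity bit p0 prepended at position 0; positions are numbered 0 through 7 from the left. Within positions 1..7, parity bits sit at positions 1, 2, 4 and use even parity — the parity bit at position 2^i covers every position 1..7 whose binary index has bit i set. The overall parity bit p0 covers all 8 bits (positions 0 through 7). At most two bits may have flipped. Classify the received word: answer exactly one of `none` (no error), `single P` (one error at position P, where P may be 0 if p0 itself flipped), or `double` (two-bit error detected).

s1: b1⊕b3⊕b5⊕b7 = 0⊕1⊕0⊕1 = 0
s2: b2⊕b3⊕b6⊕b7 = 1⊕1⊕1⊕1 = 0
s4: b4⊕b5⊕b6⊕b7 = 1⊕0⊕1⊕1 = 1
Syndrome (s4...s1) = 100 → position 4.
Overall parity (XOR of all 8 bits, including p0): 0⊕0⊕1⊕1⊕1⊕0⊕1⊕1 = 1
Overall=1, syndrome position=4 → single-bit error at position 4.

single 4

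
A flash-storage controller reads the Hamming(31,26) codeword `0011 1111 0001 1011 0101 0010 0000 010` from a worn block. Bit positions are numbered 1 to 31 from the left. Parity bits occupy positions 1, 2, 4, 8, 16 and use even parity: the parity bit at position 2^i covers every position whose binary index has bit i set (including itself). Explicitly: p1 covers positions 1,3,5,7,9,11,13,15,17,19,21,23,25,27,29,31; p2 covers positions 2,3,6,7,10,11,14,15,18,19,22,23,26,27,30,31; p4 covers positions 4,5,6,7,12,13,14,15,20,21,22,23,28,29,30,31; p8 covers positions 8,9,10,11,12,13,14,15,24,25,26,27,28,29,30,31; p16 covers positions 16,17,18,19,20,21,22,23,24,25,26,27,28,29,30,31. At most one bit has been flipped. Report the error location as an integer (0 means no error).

s1: b1⊕b3⊕b5⊕b7⊕b9⊕b11⊕b13⊕b15⊕b17⊕b19⊕b21⊕b23⊕b25⊕b27⊕b29⊕b31 = 0⊕1⊕1⊕1⊕0⊕0⊕1⊕1⊕0⊕0⊕0⊕1⊕0⊕0⊕0⊕0 = 0
s2: b2⊕b3⊕b6⊕b7⊕b10⊕b11⊕b14⊕b15⊕b18⊕b19⊕b22⊕b23⊕b26⊕b27⊕b30⊕b31 = 0⊕1⊕1⊕1⊕0⊕0⊕0⊕1⊕1⊕0⊕0⊕1⊕0⊕0⊕1⊕0 = 1
s4: b4⊕b5⊕b6⊕b7⊕b12⊕b13⊕b14⊕b15⊕b20⊕b21⊕b22⊕b23⊕b28⊕b29⊕b30⊕b31 = 1⊕1⊕1⊕1⊕1⊕1⊕0⊕1⊕1⊕0⊕0⊕1⊕0⊕0⊕1⊕0 = 0
s8: b8⊕b9⊕b10⊕b11⊕b12⊕b13⊕b14⊕b15⊕b24⊕b25⊕b26⊕b27⊕b28⊕b29⊕b30⊕b31 = 1⊕0⊕0⊕0⊕1⊕1⊕0⊕1⊕0⊕0⊕0⊕0⊕0⊕0⊕1⊕0 = 1
s16: b16⊕b17⊕b18⊕b19⊕b20⊕b21⊕b22⊕b23⊕b24⊕b25⊕b26⊕b27⊕b28⊕b29⊕b30⊕b31 = 1⊕0⊕1⊕0⊕1⊕0⊕0⊕1⊕0⊕0⊕0⊕0⊕0⊕0⊕1⊕0 = 1
Syndrome (s16...s1) = 11010 → position 26.

26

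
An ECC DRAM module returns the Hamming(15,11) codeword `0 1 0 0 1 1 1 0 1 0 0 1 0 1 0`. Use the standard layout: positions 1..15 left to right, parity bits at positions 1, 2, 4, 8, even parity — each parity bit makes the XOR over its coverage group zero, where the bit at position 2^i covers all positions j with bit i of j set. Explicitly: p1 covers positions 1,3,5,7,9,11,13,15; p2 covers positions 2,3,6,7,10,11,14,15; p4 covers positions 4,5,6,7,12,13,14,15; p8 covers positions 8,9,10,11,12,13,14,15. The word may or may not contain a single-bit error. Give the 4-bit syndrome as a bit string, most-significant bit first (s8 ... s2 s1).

s1: b1⊕b3⊕b5⊕b7⊕b9⊕b11⊕b13⊕b15 = 0⊕0⊕1⊕1⊕1⊕0⊕0⊕0 = 1
s2: b2⊕b3⊕b6⊕b7⊕b10⊕b11⊕b14⊕b15 = 1⊕0⊕1⊕1⊕0⊕0⊕1⊕0 = 0
s4: b4⊕b5⊕b6⊕b7⊕b12⊕b13⊕b14⊕b15 = 0⊕1⊕1⊕1⊕1⊕0⊕1⊕0 = 1
s8: b8⊕b9⊕b10⊕b11⊕b12⊕b13⊕b14⊕b15 = 0⊕1⊕0⊕0⊕1⊕0⊕1⊕0 = 1
Syndrome (s8...s1) = 1101 → position 13.

1101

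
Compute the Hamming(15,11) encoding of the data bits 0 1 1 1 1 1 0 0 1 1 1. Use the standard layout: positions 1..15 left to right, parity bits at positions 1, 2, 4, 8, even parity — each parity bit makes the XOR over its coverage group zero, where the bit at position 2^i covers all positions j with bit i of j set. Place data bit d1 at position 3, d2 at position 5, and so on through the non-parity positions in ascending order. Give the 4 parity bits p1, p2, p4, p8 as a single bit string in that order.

1101

Place data bits at non-power-of-two positions: b3=0, b5=1, b6=1, b7=1, b9=1, b10=1, b11=0, b12=0, b13=1, b14=1, b15=1.
p1 = XOR of data positions {3,5,7,9,11,13,15} = 0⊕1⊕1⊕1⊕0⊕1⊕1 = 1
p2 = XOR of data positions {3,6,7,10,11,14,15} = 0⊕1⊕1⊕1⊕0⊕1⊕1 = 1
p4 = XOR of data positions {5,6,7,12,13,14,15} = 1⊕1⊕1⊕0⊕1⊕1⊕1 = 0
p8 = XOR of data positions {9,10,11,12,13,14,15} = 1⊕1⊕0⊕0⊕1⊕1⊕1 = 1
Parity bits p1,p2,p4,p8 = 1101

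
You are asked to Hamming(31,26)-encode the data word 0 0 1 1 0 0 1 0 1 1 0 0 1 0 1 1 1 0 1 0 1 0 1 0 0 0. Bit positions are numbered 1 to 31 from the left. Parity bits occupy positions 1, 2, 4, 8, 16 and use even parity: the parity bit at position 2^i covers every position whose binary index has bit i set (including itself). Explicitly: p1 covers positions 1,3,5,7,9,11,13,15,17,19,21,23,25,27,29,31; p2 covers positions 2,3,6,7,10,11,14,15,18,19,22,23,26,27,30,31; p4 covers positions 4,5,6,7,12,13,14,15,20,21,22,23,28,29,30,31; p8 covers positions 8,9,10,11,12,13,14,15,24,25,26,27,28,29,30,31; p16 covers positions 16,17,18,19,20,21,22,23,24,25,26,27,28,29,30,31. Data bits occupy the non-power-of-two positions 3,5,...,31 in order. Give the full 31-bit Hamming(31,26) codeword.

0100011000101101010111010101000

Place data bits at non-power-of-two positions: b3=0, b5=0, b6=1, b7=1, b9=0, b10=0, b11=1, b12=0, b13=1, b14=1, b15=0, b17=0, b18=1, b19=0, b20=1, b21=1, b22=1, b23=0, b24=1, b25=0, b26=1, b27=0, b28=1, b29=0, b30=0, b31=0.
p1 = XOR of data positions {3,5,7,9,11,13,15,17,19,21,23,25,27,29,31} = 0⊕0⊕1⊕0⊕1⊕1⊕0⊕0⊕0⊕1⊕0⊕0⊕0⊕0⊕0 = 0
p2 = XOR of data positions {3,6,7,10,11,14,15,18,19,22,23,26,27,30,31} = 0⊕1⊕1⊕0⊕1⊕1⊕0⊕1⊕0⊕1⊕0⊕1⊕0⊕0⊕0 = 1
p4 = XOR of data positions {5,6,7,12,13,14,15,20,21,22,23,28,29,30,31} = 0⊕1⊕1⊕0⊕1⊕1⊕0⊕1⊕1⊕1⊕0⊕1⊕0⊕0⊕0 = 0
p8 = XOR of data positions {9,10,11,12,13,14,15,24,25,26,27,28,29,30,31} = 0⊕0⊕1⊕0⊕1⊕1⊕0⊕1⊕0⊕1⊕0⊕1⊕0⊕0⊕0 = 0
p16 = XOR of data positions {17,18,19,20,21,22,23,24,25,26,27,28,29,30,31} = 0⊕1⊕0⊕1⊕1⊕1⊕0⊕1⊕0⊕1⊕0⊕1⊕0⊕0⊕0 = 1
Codeword b1..b31 = 0100011000101101010111010101000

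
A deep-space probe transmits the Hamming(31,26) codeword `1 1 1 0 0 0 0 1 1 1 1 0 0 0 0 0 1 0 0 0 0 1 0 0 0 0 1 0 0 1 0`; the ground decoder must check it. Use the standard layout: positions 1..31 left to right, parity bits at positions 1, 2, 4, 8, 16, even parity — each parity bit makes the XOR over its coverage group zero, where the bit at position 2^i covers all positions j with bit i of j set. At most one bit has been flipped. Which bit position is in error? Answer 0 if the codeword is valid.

s1: b1⊕b3⊕b5⊕b7⊕b9⊕b11⊕b13⊕b15⊕b17⊕b19⊕b21⊕b23⊕b25⊕b27⊕b29⊕b31 = 1⊕1⊕0⊕0⊕1⊕1⊕0⊕0⊕1⊕0⊕0⊕0⊕0⊕1⊕0⊕0 = 0
s2: b2⊕b3⊕b6⊕b7⊕b10⊕b11⊕b14⊕b15⊕b18⊕b19⊕b22⊕b23⊕b26⊕b27⊕b30⊕b31 = 1⊕1⊕0⊕0⊕1⊕1⊕0⊕0⊕0⊕0⊕1⊕0⊕0⊕1⊕1⊕0 = 1
s4: b4⊕b5⊕b6⊕b7⊕b12⊕b13⊕b14⊕b15⊕b20⊕b21⊕b22⊕b23⊕b28⊕b29⊕b30⊕b31 = 0⊕0⊕0⊕0⊕0⊕0⊕0⊕0⊕0⊕0⊕1⊕0⊕0⊕0⊕1⊕0 = 0
s8: b8⊕b9⊕b10⊕b11⊕b12⊕b13⊕b14⊕b15⊕b24⊕b25⊕b26⊕b27⊕b28⊕b29⊕b30⊕b31 = 1⊕1⊕1⊕1⊕0⊕0⊕0⊕0⊕0⊕0⊕0⊕1⊕0⊕0⊕1⊕0 = 0
s16: b16⊕b17⊕b18⊕b19⊕b20⊕b21⊕b22⊕b23⊕b24⊕b25⊕b26⊕b27⊕b28⊕b29⊕b30⊕b31 = 0⊕1⊕0⊕0⊕0⊕0⊕1⊕0⊕0⊕0⊕0⊕1⊕0⊕0⊕1⊕0 = 0
Syndrome (s16...s1) = 00010 → position 2.

2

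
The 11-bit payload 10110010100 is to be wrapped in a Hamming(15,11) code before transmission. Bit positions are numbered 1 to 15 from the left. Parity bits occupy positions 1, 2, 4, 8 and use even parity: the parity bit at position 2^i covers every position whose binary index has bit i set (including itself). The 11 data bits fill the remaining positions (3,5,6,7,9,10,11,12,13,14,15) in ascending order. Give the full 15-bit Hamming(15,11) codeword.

Place data bits at non-power-of-two positions: b3=1, b5=0, b6=1, b7=1, b9=0, b10=0, b11=1, b12=0, b13=1, b14=0, b15=0.
p1 = XOR of data positions {3,5,7,9,11,13,15} = 1⊕0⊕1⊕0⊕1⊕1⊕0 = 0
p2 = XOR of data positions {3,6,7,10,11,14,15} = 1⊕1⊕1⊕0⊕1⊕0⊕0 = 0
p4 = XOR of data positions {5,6,7,12,13,14,15} = 0⊕1⊕1⊕0⊕1⊕0⊕0 = 1
p8 = XOR of data positions {9,10,11,12,13,14,15} = 0⊕0⊕1⊕0⊕1⊕0⊕0 = 0
Codeword b1..b15 = 001101100010100

001101100010100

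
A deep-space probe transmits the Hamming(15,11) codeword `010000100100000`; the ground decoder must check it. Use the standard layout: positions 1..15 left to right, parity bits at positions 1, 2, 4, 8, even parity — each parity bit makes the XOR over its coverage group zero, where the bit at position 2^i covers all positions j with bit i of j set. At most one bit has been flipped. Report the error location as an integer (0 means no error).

15

s1: b1⊕b3⊕b5⊕b7⊕b9⊕b11⊕b13⊕b15 = 0⊕0⊕0⊕1⊕0⊕0⊕0⊕0 = 1
s2: b2⊕b3⊕b6⊕b7⊕b10⊕b11⊕b14⊕b15 = 1⊕0⊕0⊕1⊕1⊕0⊕0⊕0 = 1
s4: b4⊕b5⊕b6⊕b7⊕b12⊕b13⊕b14⊕b15 = 0⊕0⊕0⊕1⊕0⊕0⊕0⊕0 = 1
s8: b8⊕b9⊕b10⊕b11⊕b12⊕b13⊕b14⊕b15 = 0⊕0⊕1⊕0⊕0⊕0⊕0⊕0 = 1
Syndrome (s8...s1) = 1111 → position 15.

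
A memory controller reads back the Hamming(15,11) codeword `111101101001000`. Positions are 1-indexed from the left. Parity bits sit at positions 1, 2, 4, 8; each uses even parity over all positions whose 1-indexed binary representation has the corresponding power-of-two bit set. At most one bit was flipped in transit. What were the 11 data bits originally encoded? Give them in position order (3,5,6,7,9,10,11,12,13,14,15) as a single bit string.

10111001000

s1: b1⊕b3⊕b5⊕b7⊕b9⊕b11⊕b13⊕b15 = 1⊕1⊕0⊕1⊕1⊕0⊕0⊕0 = 0
s2: b2⊕b3⊕b6⊕b7⊕b10⊕b11⊕b14⊕b15 = 1⊕1⊕1⊕1⊕0⊕0⊕0⊕0 = 0
s4: b4⊕b5⊕b6⊕b7⊕b12⊕b13⊕b14⊕b15 = 1⊕0⊕1⊕1⊕1⊕0⊕0⊕0 = 0
s8: b8⊕b9⊕b10⊕b11⊕b12⊕b13⊕b14⊕b15 = 0⊕1⊕0⊕0⊕1⊕0⊕0⊕0 = 0
Syndrome (s8...s1) = 0000 → position 0 (no error).
No correction needed.
Data bits at positions 3,5,6,7,9,10,11,12,13,14,15: 10111001000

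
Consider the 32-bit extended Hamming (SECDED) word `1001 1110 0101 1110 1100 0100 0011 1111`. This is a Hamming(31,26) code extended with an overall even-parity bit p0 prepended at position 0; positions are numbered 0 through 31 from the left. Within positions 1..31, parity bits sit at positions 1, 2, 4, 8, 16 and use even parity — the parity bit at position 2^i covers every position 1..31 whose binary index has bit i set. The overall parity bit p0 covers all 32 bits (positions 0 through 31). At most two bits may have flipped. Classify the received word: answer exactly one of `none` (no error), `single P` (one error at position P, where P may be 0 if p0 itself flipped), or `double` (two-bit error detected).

single 28

s1: b1⊕b3⊕b5⊕b7⊕b9⊕b11⊕b13⊕b15⊕b17⊕b19⊕b21⊕b23⊕b25⊕b27⊕b29⊕b31 = 0⊕1⊕1⊕0⊕1⊕1⊕1⊕0⊕1⊕0⊕1⊕0⊕0⊕1⊕1⊕1 = 0
s2: b2⊕b3⊕b6⊕b7⊕b10⊕b11⊕b14⊕b15⊕b18⊕b19⊕b22⊕b23⊕b26⊕b27⊕b30⊕b31 = 0⊕1⊕1⊕0⊕0⊕1⊕1⊕0⊕0⊕0⊕0⊕0⊕1⊕1⊕1⊕1 = 0
s4: b4⊕b5⊕b6⊕b7⊕b12⊕b13⊕b14⊕b15⊕b20⊕b21⊕b22⊕b23⊕b28⊕b29⊕b30⊕b31 = 1⊕1⊕1⊕0⊕1⊕1⊕1⊕0⊕0⊕1⊕0⊕0⊕1⊕1⊕1⊕1 = 1
s8: b8⊕b9⊕b10⊕b11⊕b12⊕b13⊕b14⊕b15⊕b24⊕b25⊕b26⊕b27⊕b28⊕b29⊕b30⊕b31 = 0⊕1⊕0⊕1⊕1⊕1⊕1⊕0⊕0⊕0⊕1⊕1⊕1⊕1⊕1⊕1 = 1
s16: b16⊕b17⊕b18⊕b19⊕b20⊕b21⊕b22⊕b23⊕b24⊕b25⊕b26⊕b27⊕b28⊕b29⊕b30⊕b31 = 1⊕1⊕0⊕0⊕0⊕1⊕0⊕0⊕0⊕0⊕1⊕1⊕1⊕1⊕1⊕1 = 1
Syndrome (s16...s1) = 11100 → position 28.
Overall parity (XOR of all 32 bits, including p0): 1⊕0⊕0⊕1⊕1⊕1⊕1⊕0⊕0⊕1⊕0⊕1⊕1⊕1⊕1⊕0⊕1⊕1⊕0⊕0⊕0⊕1⊕0⊕0⊕0⊕0⊕1⊕1⊕1⊕1⊕1⊕1 = 1
Overall=1, syndrome position=28 → single-bit error at position 28.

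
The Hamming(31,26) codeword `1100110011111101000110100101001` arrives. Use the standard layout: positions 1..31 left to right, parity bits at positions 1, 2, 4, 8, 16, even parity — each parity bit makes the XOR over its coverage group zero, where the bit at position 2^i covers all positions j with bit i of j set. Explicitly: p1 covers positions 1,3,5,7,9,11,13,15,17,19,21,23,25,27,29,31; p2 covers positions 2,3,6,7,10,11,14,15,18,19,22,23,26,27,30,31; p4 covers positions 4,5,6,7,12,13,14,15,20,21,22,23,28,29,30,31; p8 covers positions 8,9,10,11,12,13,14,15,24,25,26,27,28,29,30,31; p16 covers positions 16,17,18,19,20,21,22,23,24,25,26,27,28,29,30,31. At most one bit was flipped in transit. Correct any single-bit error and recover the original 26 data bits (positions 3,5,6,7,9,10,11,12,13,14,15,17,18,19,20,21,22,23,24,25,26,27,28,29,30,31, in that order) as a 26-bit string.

s1: b1⊕b3⊕b5⊕b7⊕b9⊕b11⊕b13⊕b15⊕b17⊕b19⊕b21⊕b23⊕b25⊕b27⊕b29⊕b31 = 1⊕0⊕1⊕0⊕1⊕1⊕1⊕0⊕0⊕0⊕1⊕1⊕0⊕0⊕0⊕1 = 0
s2: b2⊕b3⊕b6⊕b7⊕b10⊕b11⊕b14⊕b15⊕b18⊕b19⊕b22⊕b23⊕b26⊕b27⊕b30⊕b31 = 1⊕0⊕1⊕0⊕1⊕1⊕1⊕0⊕0⊕0⊕0⊕1⊕1⊕0⊕0⊕1 = 0
s4: b4⊕b5⊕b6⊕b7⊕b12⊕b13⊕b14⊕b15⊕b20⊕b21⊕b22⊕b23⊕b28⊕b29⊕b30⊕b31 = 0⊕1⊕1⊕0⊕1⊕1⊕1⊕0⊕1⊕1⊕0⊕1⊕1⊕0⊕0⊕1 = 0
s8: b8⊕b9⊕b10⊕b11⊕b12⊕b13⊕b14⊕b15⊕b24⊕b25⊕b26⊕b27⊕b28⊕b29⊕b30⊕b31 = 0⊕1⊕1⊕1⊕1⊕1⊕1⊕0⊕0⊕0⊕1⊕0⊕1⊕0⊕0⊕1 = 1
s16: b16⊕b17⊕b18⊕b19⊕b20⊕b21⊕b22⊕b23⊕b24⊕b25⊕b26⊕b27⊕b28⊕b29⊕b30⊕b31 = 1⊕0⊕0⊕0⊕1⊕1⊕0⊕1⊕0⊕0⊕1⊕0⊕1⊕0⊕0⊕1 = 1
Syndrome (s16...s1) = 11000 → position 24.
Flip bit 24: corrected codeword = 1100110011111101000110110101001
Data bits at positions 3,5,6,7,9,10,11,12,13,14,15,17,18,19,20,21,22,23,24,25,26,27,28,29,30,31: 01101111110000110110101001

01101111110000110110101001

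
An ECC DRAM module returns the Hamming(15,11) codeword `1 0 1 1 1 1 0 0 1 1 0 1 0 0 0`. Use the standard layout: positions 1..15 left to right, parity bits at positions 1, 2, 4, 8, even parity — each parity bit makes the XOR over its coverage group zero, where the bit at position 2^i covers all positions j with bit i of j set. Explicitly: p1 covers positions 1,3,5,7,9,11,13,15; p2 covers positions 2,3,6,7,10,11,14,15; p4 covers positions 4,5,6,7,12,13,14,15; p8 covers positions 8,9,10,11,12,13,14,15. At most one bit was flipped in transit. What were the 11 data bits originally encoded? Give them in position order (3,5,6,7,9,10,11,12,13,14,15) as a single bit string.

s1: b1⊕b3⊕b5⊕b7⊕b9⊕b11⊕b13⊕b15 = 1⊕1⊕1⊕0⊕1⊕0⊕0⊕0 = 0
s2: b2⊕b3⊕b6⊕b7⊕b10⊕b11⊕b14⊕b15 = 0⊕1⊕1⊕0⊕1⊕0⊕0⊕0 = 1
s4: b4⊕b5⊕b6⊕b7⊕b12⊕b13⊕b14⊕b15 = 1⊕1⊕1⊕0⊕1⊕0⊕0⊕0 = 0
s8: b8⊕b9⊕b10⊕b11⊕b12⊕b13⊕b14⊕b15 = 0⊕1⊕1⊕0⊕1⊕0⊕0⊕0 = 1
Syndrome (s8...s1) = 1010 → position 10.
Flip bit 10: corrected codeword = 101111001001000
Data bits at positions 3,5,6,7,9,10,11,12,13,14,15: 11101001000

11101001000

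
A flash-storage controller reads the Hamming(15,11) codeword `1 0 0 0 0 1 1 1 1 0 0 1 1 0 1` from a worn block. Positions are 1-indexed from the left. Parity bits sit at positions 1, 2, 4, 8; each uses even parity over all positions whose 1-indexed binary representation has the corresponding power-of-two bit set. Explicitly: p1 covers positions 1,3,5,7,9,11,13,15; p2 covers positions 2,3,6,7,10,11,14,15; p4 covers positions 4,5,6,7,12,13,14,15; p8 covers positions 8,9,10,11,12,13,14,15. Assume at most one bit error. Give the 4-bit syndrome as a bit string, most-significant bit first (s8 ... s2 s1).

s1: b1⊕b3⊕b5⊕b7⊕b9⊕b11⊕b13⊕b15 = 1⊕0⊕0⊕1⊕1⊕0⊕1⊕1 = 1
s2: b2⊕b3⊕b6⊕b7⊕b10⊕b11⊕b14⊕b15 = 0⊕0⊕1⊕1⊕0⊕0⊕0⊕1 = 1
s4: b4⊕b5⊕b6⊕b7⊕b12⊕b13⊕b14⊕b15 = 0⊕0⊕1⊕1⊕1⊕1⊕0⊕1 = 1
s8: b8⊕b9⊕b10⊕b11⊕b12⊕b13⊕b14⊕b15 = 1⊕1⊕0⊕0⊕1⊕1⊕0⊕1 = 1
Syndrome (s8...s1) = 1111 → position 15.

1111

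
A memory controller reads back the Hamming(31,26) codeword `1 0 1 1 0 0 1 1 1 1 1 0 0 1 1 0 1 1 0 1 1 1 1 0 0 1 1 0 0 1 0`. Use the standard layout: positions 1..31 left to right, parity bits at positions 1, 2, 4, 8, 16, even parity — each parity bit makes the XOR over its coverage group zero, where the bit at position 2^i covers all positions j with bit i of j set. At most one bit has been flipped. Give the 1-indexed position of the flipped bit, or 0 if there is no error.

s1: b1⊕b3⊕b5⊕b7⊕b9⊕b11⊕b13⊕b15⊕b17⊕b19⊕b21⊕b23⊕b25⊕b27⊕b29⊕b31 = 1⊕1⊕0⊕1⊕1⊕1⊕0⊕1⊕1⊕0⊕1⊕1⊕0⊕1⊕0⊕0 = 0
s2: b2⊕b3⊕b6⊕b7⊕b10⊕b11⊕b14⊕b15⊕b18⊕b19⊕b22⊕b23⊕b26⊕b27⊕b30⊕b31 = 0⊕1⊕0⊕1⊕1⊕1⊕1⊕1⊕1⊕0⊕1⊕1⊕1⊕1⊕1⊕0 = 0
s4: b4⊕b5⊕b6⊕b7⊕b12⊕b13⊕b14⊕b15⊕b20⊕b21⊕b22⊕b23⊕b28⊕b29⊕b30⊕b31 = 1⊕0⊕0⊕1⊕0⊕0⊕1⊕1⊕1⊕1⊕1⊕1⊕0⊕0⊕1⊕0 = 1
s8: b8⊕b9⊕b10⊕b11⊕b12⊕b13⊕b14⊕b15⊕b24⊕b25⊕b26⊕b27⊕b28⊕b29⊕b30⊕b31 = 1⊕1⊕1⊕1⊕0⊕0⊕1⊕1⊕0⊕0⊕1⊕1⊕0⊕0⊕1⊕0 = 1
s16: b16⊕b17⊕b18⊕b19⊕b20⊕b21⊕b22⊕b23⊕b24⊕b25⊕b26⊕b27⊕b28⊕b29⊕b30⊕b31 = 0⊕1⊕1⊕0⊕1⊕1⊕1⊕1⊕0⊕0⊕1⊕1⊕0⊕0⊕1⊕0 = 1
Syndrome (s16...s1) = 11100 → position 28.

28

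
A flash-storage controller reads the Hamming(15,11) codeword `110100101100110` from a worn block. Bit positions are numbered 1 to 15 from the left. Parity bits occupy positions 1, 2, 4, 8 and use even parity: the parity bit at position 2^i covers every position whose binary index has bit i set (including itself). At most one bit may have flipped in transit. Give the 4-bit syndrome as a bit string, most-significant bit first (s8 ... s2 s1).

0000

s1: b1⊕b3⊕b5⊕b7⊕b9⊕b11⊕b13⊕b15 = 1⊕0⊕0⊕1⊕1⊕0⊕1⊕0 = 0
s2: b2⊕b3⊕b6⊕b7⊕b10⊕b11⊕b14⊕b15 = 1⊕0⊕0⊕1⊕1⊕0⊕1⊕0 = 0
s4: b4⊕b5⊕b6⊕b7⊕b12⊕b13⊕b14⊕b15 = 1⊕0⊕0⊕1⊕0⊕1⊕1⊕0 = 0
s8: b8⊕b9⊕b10⊕b11⊕b12⊕b13⊕b14⊕b15 = 0⊕1⊕1⊕0⊕0⊕1⊕1⊕0 = 0
Syndrome (s8...s1) = 0000 → position 0 (no error).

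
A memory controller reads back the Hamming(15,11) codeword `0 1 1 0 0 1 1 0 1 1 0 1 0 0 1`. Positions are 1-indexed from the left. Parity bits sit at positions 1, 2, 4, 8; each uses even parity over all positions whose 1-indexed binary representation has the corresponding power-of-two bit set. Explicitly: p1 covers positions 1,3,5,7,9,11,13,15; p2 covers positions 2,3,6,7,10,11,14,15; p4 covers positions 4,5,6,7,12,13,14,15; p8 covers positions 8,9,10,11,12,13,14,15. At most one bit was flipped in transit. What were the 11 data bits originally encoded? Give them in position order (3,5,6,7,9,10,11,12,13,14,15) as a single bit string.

10111101001

s1: b1⊕b3⊕b5⊕b7⊕b9⊕b11⊕b13⊕b15 = 0⊕1⊕0⊕1⊕1⊕0⊕0⊕1 = 0
s2: b2⊕b3⊕b6⊕b7⊕b10⊕b11⊕b14⊕b15 = 1⊕1⊕1⊕1⊕1⊕0⊕0⊕1 = 0
s4: b4⊕b5⊕b6⊕b7⊕b12⊕b13⊕b14⊕b15 = 0⊕0⊕1⊕1⊕1⊕0⊕0⊕1 = 0
s8: b8⊕b9⊕b10⊕b11⊕b12⊕b13⊕b14⊕b15 = 0⊕1⊕1⊕0⊕1⊕0⊕0⊕1 = 0
Syndrome (s8...s1) = 0000 → position 0 (no error).
No correction needed.
Data bits at positions 3,5,6,7,9,10,11,12,13,14,15: 10111101001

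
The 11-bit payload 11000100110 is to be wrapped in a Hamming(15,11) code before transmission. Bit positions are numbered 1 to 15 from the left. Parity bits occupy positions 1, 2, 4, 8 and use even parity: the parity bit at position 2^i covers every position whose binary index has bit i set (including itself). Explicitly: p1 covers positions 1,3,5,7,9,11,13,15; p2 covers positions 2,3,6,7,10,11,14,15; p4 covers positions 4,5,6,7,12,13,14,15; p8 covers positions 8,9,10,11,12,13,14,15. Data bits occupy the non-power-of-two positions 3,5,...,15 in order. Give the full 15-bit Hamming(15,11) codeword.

111110010100110

Place data bits at non-power-of-two positions: b3=1, b5=1, b6=0, b7=0, b9=0, b10=1, b11=0, b12=0, b13=1, b14=1, b15=0.
p1 = XOR of data positions {3,5,7,9,11,13,15} = 1⊕1⊕0⊕0⊕0⊕1⊕0 = 1
p2 = XOR of data positions {3,6,7,10,11,14,15} = 1⊕0⊕0⊕1⊕0⊕1⊕0 = 1
p4 = XOR of data positions {5,6,7,12,13,14,15} = 1⊕0⊕0⊕0⊕1⊕1⊕0 = 1
p8 = XOR of data positions {9,10,11,12,13,14,15} = 0⊕1⊕0⊕0⊕1⊕1⊕0 = 1
Codeword b1..b15 = 111110010100110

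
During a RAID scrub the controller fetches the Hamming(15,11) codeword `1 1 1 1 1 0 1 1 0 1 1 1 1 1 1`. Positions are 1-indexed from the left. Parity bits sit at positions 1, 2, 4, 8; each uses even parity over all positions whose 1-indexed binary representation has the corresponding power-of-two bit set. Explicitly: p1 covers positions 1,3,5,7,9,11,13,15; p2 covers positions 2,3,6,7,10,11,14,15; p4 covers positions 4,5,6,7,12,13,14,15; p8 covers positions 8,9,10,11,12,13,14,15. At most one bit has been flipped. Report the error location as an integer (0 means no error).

15

s1: b1⊕b3⊕b5⊕b7⊕b9⊕b11⊕b13⊕b15 = 1⊕1⊕1⊕1⊕0⊕1⊕1⊕1 = 1
s2: b2⊕b3⊕b6⊕b7⊕b10⊕b11⊕b14⊕b15 = 1⊕1⊕0⊕1⊕1⊕1⊕1⊕1 = 1
s4: b4⊕b5⊕b6⊕b7⊕b12⊕b13⊕b14⊕b15 = 1⊕1⊕0⊕1⊕1⊕1⊕1⊕1 = 1
s8: b8⊕b9⊕b10⊕b11⊕b12⊕b13⊕b14⊕b15 = 1⊕0⊕1⊕1⊕1⊕1⊕1⊕1 = 1
Syndrome (s8...s1) = 1111 → position 15.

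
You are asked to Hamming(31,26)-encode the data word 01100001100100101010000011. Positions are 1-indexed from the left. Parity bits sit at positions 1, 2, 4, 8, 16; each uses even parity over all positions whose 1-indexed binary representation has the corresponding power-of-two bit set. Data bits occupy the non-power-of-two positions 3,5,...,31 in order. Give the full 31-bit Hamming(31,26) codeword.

Place data bits at non-power-of-two positions: b3=0, b5=1, b6=1, b7=0, b9=0, b10=0, b11=0, b12=1, b13=1, b14=0, b15=0, b17=1, b18=0, b19=0, b20=1, b21=0, b22=1, b23=0, b24=1, b25=0, b26=0, b27=0, b28=0, b29=0, b30=1, b31=1.
p1 = XOR of data positions {3,5,7,9,11,13,15,17,19,21,23,25,27,29,31} = 0⊕1⊕0⊕0⊕0⊕1⊕0⊕1⊕0⊕0⊕0⊕0⊕0⊕0⊕1 = 0
p2 = XOR of data positions {3,6,7,10,11,14,15,18,19,22,23,26,27,30,31} = 0⊕1⊕0⊕0⊕0⊕0⊕0⊕0⊕0⊕1⊕0⊕0⊕0⊕1⊕1 = 0
p4 = XOR of data positions {5,6,7,12,13,14,15,20,21,22,23,28,29,30,31} = 1⊕1⊕0⊕1⊕1⊕0⊕0⊕1⊕0⊕1⊕0⊕0⊕0⊕1⊕1 = 0
p8 = XOR of data positions {9,10,11,12,13,14,15,24,25,26,27,28,29,30,31} = 0⊕0⊕0⊕1⊕1⊕0⊕0⊕1⊕0⊕0⊕0⊕0⊕0⊕1⊕1 = 1
p16 = XOR of data positions {17,18,19,20,21,22,23,24,25,26,27,28,29,30,31} = 1⊕0⊕0⊕1⊕0⊕1⊕0⊕1⊕0⊕0⊕0⊕0⊕0⊕1⊕1 = 0
Codeword b1..b31 = 0000110100011000100101010000011

0000110100011000100101010000011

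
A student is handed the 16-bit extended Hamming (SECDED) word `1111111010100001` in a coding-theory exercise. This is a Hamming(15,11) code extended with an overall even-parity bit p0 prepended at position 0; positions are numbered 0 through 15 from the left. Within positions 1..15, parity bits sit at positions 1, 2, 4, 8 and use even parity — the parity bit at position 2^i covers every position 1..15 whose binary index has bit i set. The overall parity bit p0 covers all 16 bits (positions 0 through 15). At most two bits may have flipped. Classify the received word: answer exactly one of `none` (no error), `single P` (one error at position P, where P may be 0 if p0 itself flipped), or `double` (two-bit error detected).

double

s1: b1⊕b3⊕b5⊕b7⊕b9⊕b11⊕b13⊕b15 = 1⊕1⊕1⊕0⊕0⊕0⊕0⊕1 = 0
s2: b2⊕b3⊕b6⊕b7⊕b10⊕b11⊕b14⊕b15 = 1⊕1⊕1⊕0⊕1⊕0⊕0⊕1 = 1
s4: b4⊕b5⊕b6⊕b7⊕b12⊕b13⊕b14⊕b15 = 1⊕1⊕1⊕0⊕0⊕0⊕0⊕1 = 0
s8: b8⊕b9⊕b10⊕b11⊕b12⊕b13⊕b14⊕b15 = 1⊕0⊕1⊕0⊕0⊕0⊕0⊕1 = 1
Syndrome (s8...s1) = 1010 → position 10.
Overall parity (XOR of all 16 bits, including p0): 1⊕1⊕1⊕1⊕1⊕1⊕1⊕0⊕1⊕0⊕1⊕0⊕0⊕0⊕0⊕1 = 0
Overall=0, syndrome position=10 → double-bit error detected (uncorrectable).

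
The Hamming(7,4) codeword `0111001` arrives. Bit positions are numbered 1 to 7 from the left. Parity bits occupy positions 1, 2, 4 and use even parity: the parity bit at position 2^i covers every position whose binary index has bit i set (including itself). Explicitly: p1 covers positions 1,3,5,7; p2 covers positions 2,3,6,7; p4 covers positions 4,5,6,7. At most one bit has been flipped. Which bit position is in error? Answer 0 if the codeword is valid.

s1: b1⊕b3⊕b5⊕b7 = 0⊕1⊕0⊕1 = 0
s2: b2⊕b3⊕b6⊕b7 = 1⊕1⊕0⊕1 = 1
s4: b4⊕b5⊕b6⊕b7 = 1⊕0⊕0⊕1 = 0
Syndrome (s4...s1) = 010 → position 2.

2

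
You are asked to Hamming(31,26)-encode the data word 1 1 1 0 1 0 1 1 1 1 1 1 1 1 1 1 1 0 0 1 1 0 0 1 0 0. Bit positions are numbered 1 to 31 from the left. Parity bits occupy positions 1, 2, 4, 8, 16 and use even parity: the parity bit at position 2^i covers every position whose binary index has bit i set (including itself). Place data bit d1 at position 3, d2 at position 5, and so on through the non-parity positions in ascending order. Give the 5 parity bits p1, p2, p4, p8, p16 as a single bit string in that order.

Place data bits at non-power-of-two positions: b3=1, b5=1, b6=1, b7=0, b9=1, b10=0, b11=1, b12=1, b13=1, b14=1, b15=1, b17=1, b18=1, b19=1, b20=1, b21=1, b22=1, b23=0, b24=0, b25=1, b26=1, b27=0, b28=0, b29=1, b30=0, b31=0.
p1 = XOR of data positions {3,5,7,9,11,13,15,17,19,21,23,25,27,29,31} = 1⊕1⊕0⊕1⊕1⊕1⊕1⊕1⊕1⊕1⊕0⊕1⊕0⊕1⊕0 = 1
p2 = XOR of data positions {3,6,7,10,11,14,15,18,19,22,23,26,27,30,31} = 1⊕1⊕0⊕0⊕1⊕1⊕1⊕1⊕1⊕1⊕0⊕1⊕0⊕0⊕0 = 1
p4 = XOR of data positions {5,6,7,12,13,14,15,20,21,22,23,28,29,30,31} = 1⊕1⊕0⊕1⊕1⊕1⊕1⊕1⊕1⊕1⊕0⊕0⊕1⊕0⊕0 = 0
p8 = XOR of data positions {9,10,11,12,13,14,15,24,25,26,27,28,29,30,31} = 1⊕0⊕1⊕1⊕1⊕1⊕1⊕0⊕1⊕1⊕0⊕0⊕1⊕0⊕0 = 1
p16 = XOR of data positions {17,18,19,20,21,22,23,24,25,26,27,28,29,30,31} = 1⊕1⊕1⊕1⊕1⊕1⊕0⊕0⊕1⊕1⊕0⊕0⊕1⊕0⊕0 = 1
Parity bits p1,p2,p4,p8,p16 = 11011

11011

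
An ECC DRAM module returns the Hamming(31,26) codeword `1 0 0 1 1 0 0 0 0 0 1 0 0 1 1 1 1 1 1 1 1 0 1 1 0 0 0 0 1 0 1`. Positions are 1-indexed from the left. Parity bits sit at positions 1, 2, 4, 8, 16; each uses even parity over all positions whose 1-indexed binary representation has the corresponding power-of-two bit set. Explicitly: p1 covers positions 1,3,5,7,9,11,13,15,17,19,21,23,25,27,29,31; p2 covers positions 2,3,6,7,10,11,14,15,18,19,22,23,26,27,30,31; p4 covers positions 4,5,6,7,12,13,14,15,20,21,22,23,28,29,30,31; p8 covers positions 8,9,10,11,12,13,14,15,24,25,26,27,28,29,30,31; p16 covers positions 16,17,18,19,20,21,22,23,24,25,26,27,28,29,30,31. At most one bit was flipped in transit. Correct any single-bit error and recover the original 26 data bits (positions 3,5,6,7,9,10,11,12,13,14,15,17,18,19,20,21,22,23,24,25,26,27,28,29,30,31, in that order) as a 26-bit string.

01100010011111110110000101

s1: b1⊕b3⊕b5⊕b7⊕b9⊕b11⊕b13⊕b15⊕b17⊕b19⊕b21⊕b23⊕b25⊕b27⊕b29⊕b31 = 1⊕0⊕1⊕0⊕0⊕1⊕0⊕1⊕1⊕1⊕1⊕1⊕0⊕0⊕1⊕1 = 0
s2: b2⊕b3⊕b6⊕b7⊕b10⊕b11⊕b14⊕b15⊕b18⊕b19⊕b22⊕b23⊕b26⊕b27⊕b30⊕b31 = 0⊕0⊕0⊕0⊕0⊕1⊕1⊕1⊕1⊕1⊕0⊕1⊕0⊕0⊕0⊕1 = 1
s4: b4⊕b5⊕b6⊕b7⊕b12⊕b13⊕b14⊕b15⊕b20⊕b21⊕b22⊕b23⊕b28⊕b29⊕b30⊕b31 = 1⊕1⊕0⊕0⊕0⊕0⊕1⊕1⊕1⊕1⊕0⊕1⊕0⊕1⊕0⊕1 = 1
s8: b8⊕b9⊕b10⊕b11⊕b12⊕b13⊕b14⊕b15⊕b24⊕b25⊕b26⊕b27⊕b28⊕b29⊕b30⊕b31 = 0⊕0⊕0⊕1⊕0⊕0⊕1⊕1⊕1⊕0⊕0⊕0⊕0⊕1⊕0⊕1 = 0
s16: b16⊕b17⊕b18⊕b19⊕b20⊕b21⊕b22⊕b23⊕b24⊕b25⊕b26⊕b27⊕b28⊕b29⊕b30⊕b31 = 1⊕1⊕1⊕1⊕1⊕1⊕0⊕1⊕1⊕0⊕0⊕0⊕0⊕1⊕0⊕1 = 0
Syndrome (s16...s1) = 00110 → position 6.
Flip bit 6: corrected codeword = 1001110000100111111110110000101
Data bits at positions 3,5,6,7,9,10,11,12,13,14,15,17,18,19,20,21,22,23,24,25,26,27,28,29,30,31: 01100010011111110110000101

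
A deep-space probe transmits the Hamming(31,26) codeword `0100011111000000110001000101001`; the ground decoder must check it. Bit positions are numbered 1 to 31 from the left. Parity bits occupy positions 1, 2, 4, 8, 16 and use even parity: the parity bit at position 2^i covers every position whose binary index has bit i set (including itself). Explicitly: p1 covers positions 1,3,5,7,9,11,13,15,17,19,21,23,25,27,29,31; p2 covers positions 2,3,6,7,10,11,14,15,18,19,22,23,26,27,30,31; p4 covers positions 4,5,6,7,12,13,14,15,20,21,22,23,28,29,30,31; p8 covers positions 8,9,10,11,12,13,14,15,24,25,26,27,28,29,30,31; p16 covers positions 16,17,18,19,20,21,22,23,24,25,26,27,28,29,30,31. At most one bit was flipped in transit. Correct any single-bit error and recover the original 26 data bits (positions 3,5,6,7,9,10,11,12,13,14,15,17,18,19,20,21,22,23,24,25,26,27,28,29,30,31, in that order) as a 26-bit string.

s1: b1⊕b3⊕b5⊕b7⊕b9⊕b11⊕b13⊕b15⊕b17⊕b19⊕b21⊕b23⊕b25⊕b27⊕b29⊕b31 = 0⊕0⊕0⊕1⊕1⊕0⊕0⊕0⊕1⊕0⊕0⊕0⊕0⊕0⊕0⊕1 = 0
s2: b2⊕b3⊕b6⊕b7⊕b10⊕b11⊕b14⊕b15⊕b18⊕b19⊕b22⊕b23⊕b26⊕b27⊕b30⊕b31 = 1⊕0⊕1⊕1⊕1⊕0⊕0⊕0⊕1⊕0⊕1⊕0⊕1⊕0⊕0⊕1 = 0
s4: b4⊕b5⊕b6⊕b7⊕b12⊕b13⊕b14⊕b15⊕b20⊕b21⊕b22⊕b23⊕b28⊕b29⊕b30⊕b31 = 0⊕0⊕1⊕1⊕0⊕0⊕0⊕0⊕0⊕0⊕1⊕0⊕1⊕0⊕0⊕1 = 1
s8: b8⊕b9⊕b10⊕b11⊕b12⊕b13⊕b14⊕b15⊕b24⊕b25⊕b26⊕b27⊕b28⊕b29⊕b30⊕b31 = 1⊕1⊕1⊕0⊕0⊕0⊕0⊕0⊕0⊕0⊕1⊕0⊕1⊕0⊕0⊕1 = 0
s16: b16⊕b17⊕b18⊕b19⊕b20⊕b21⊕b22⊕b23⊕b24⊕b25⊕b26⊕b27⊕b28⊕b29⊕b30⊕b31 = 0⊕1⊕1⊕0⊕0⊕0⊕1⊕0⊕0⊕0⊕1⊕0⊕1⊕0⊕0⊕1 = 0
Syndrome (s16...s1) = 00100 → position 4.
Flip bit 4: corrected codeword = 0101011111000000110001000101001
Data bits at positions 3,5,6,7,9,10,11,12,13,14,15,17,18,19,20,21,22,23,24,25,26,27,28,29,30,31: 00111100000110001000101001

00111100000110001000101001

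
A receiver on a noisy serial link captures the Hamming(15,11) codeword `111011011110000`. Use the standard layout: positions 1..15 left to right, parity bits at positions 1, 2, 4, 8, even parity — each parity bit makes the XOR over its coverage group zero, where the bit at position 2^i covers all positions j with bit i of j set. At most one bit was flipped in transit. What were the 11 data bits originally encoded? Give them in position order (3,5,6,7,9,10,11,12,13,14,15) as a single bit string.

01101110000

s1: b1⊕b3⊕b5⊕b7⊕b9⊕b11⊕b13⊕b15 = 1⊕1⊕1⊕0⊕1⊕1⊕0⊕0 = 1
s2: b2⊕b3⊕b6⊕b7⊕b10⊕b11⊕b14⊕b15 = 1⊕1⊕1⊕0⊕1⊕1⊕0⊕0 = 1
s4: b4⊕b5⊕b6⊕b7⊕b12⊕b13⊕b14⊕b15 = 0⊕1⊕1⊕0⊕0⊕0⊕0⊕0 = 0
s8: b8⊕b9⊕b10⊕b11⊕b12⊕b13⊕b14⊕b15 = 1⊕1⊕1⊕1⊕0⊕0⊕0⊕0 = 0
Syndrome (s8...s1) = 0011 → position 3.
Flip bit 3: corrected codeword = 110011011110000
Data bits at positions 3,5,6,7,9,10,11,12,13,14,15: 01101110000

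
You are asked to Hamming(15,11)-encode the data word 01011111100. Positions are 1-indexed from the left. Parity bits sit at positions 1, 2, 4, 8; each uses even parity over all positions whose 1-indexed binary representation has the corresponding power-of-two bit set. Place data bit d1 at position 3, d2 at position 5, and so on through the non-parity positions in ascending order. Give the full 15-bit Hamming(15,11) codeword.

Place data bits at non-power-of-two positions: b3=0, b5=1, b6=0, b7=1, b9=1, b10=1, b11=1, b12=1, b13=1, b14=0, b15=0.
p1 = XOR of data positions {3,5,7,9,11,13,15} = 0⊕1⊕1⊕1⊕1⊕1⊕0 = 1
p2 = XOR of data positions {3,6,7,10,11,14,15} = 0⊕0⊕1⊕1⊕1⊕0⊕0 = 1
p4 = XOR of data positions {5,6,7,12,13,14,15} = 1⊕0⊕1⊕1⊕1⊕0⊕0 = 0
p8 = XOR of data positions {9,10,11,12,13,14,15} = 1⊕1⊕1⊕1⊕1⊕0⊕0 = 1
Codeword b1..b15 = 110010111111100

110010111111100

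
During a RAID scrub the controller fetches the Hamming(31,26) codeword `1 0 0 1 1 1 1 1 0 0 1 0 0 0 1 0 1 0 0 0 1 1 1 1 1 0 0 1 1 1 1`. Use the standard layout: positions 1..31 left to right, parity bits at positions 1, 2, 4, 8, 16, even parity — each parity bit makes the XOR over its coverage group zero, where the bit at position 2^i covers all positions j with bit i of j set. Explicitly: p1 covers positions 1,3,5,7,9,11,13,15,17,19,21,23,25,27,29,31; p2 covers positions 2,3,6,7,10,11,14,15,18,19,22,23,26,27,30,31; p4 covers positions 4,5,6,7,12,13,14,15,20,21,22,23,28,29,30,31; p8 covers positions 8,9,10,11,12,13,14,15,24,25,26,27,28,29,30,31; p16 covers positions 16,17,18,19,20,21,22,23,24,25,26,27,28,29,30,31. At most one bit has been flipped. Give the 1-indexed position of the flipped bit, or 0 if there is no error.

9

s1: b1⊕b3⊕b5⊕b7⊕b9⊕b11⊕b13⊕b15⊕b17⊕b19⊕b21⊕b23⊕b25⊕b27⊕b29⊕b31 = 1⊕0⊕1⊕1⊕0⊕1⊕0⊕1⊕1⊕0⊕1⊕1⊕1⊕0⊕1⊕1 = 1
s2: b2⊕b3⊕b6⊕b7⊕b10⊕b11⊕b14⊕b15⊕b18⊕b19⊕b22⊕b23⊕b26⊕b27⊕b30⊕b31 = 0⊕0⊕1⊕1⊕0⊕1⊕0⊕1⊕0⊕0⊕1⊕1⊕0⊕0⊕1⊕1 = 0
s4: b4⊕b5⊕b6⊕b7⊕b12⊕b13⊕b14⊕b15⊕b20⊕b21⊕b22⊕b23⊕b28⊕b29⊕b30⊕b31 = 1⊕1⊕1⊕1⊕0⊕0⊕0⊕1⊕0⊕1⊕1⊕1⊕1⊕1⊕1⊕1 = 0
s8: b8⊕b9⊕b10⊕b11⊕b12⊕b13⊕b14⊕b15⊕b24⊕b25⊕b26⊕b27⊕b28⊕b29⊕b30⊕b31 = 1⊕0⊕0⊕1⊕0⊕0⊕0⊕1⊕1⊕1⊕0⊕0⊕1⊕1⊕1⊕1 = 1
s16: b16⊕b17⊕b18⊕b19⊕b20⊕b21⊕b22⊕b23⊕b24⊕b25⊕b26⊕b27⊕b28⊕b29⊕b30⊕b31 = 0⊕1⊕0⊕0⊕0⊕1⊕1⊕1⊕1⊕1⊕0⊕0⊕1⊕1⊕1⊕1 = 0
Syndrome (s16...s1) = 01001 → position 9.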